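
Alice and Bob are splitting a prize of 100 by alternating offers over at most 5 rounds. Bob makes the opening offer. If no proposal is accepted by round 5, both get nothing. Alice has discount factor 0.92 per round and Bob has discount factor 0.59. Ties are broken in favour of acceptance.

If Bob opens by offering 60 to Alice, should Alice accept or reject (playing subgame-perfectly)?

Accept

Work out Alice's continuation value if the offer is rejected.
Round 5 (Bob proposes): rejection yields 0 for Alice; Bob offers 0 and keeps 100.
Round 4 (Alice proposes): Bob can get 100 next round, worth 0.59 × 100 = 59 now, so Alice offers 59, keeping 41.
Round 3 (Bob proposes): Alice can get 41 next round, worth 0.92 × 41 = 37.72 now; Bob offers that and keeps 62.28.
Round 2 (Alice proposes): Bob can get 62.28 next round, worth 0.59 × 62.28 = 36.7452 now, so Alice offers 36.7452, keeping 63.2548.
So by rejecting in round 1, Alice gets 63.2548 next round, worth 0.92 × 63.2548 = 58.194416 now.
Offer 60 ≥ 58.194416, so Alice accepts.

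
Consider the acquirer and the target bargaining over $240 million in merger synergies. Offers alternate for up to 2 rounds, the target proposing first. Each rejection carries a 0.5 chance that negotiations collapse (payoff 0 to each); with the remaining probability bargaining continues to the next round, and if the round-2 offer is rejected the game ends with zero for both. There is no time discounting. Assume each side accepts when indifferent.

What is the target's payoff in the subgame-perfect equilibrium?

120

Round 2 (the acquirer proposes): the target will accept anything ≥ 0, so the acquirer offers 0 and keeps 240.
Round 1 (the target proposes): rejecting gives the acquirer an expected 0.5 × 240 = 120; the target offers that and keeps 120.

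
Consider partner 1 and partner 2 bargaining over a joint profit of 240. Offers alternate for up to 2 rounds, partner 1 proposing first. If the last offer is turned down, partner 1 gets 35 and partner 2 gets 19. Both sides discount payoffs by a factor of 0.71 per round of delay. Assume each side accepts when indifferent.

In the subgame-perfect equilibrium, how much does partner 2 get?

Round 2 (partner 2 proposes): partner 1 gets 35 if talks fail, so partner 2 offers 35 and keeps 205.
Round 1 (partner 1 proposes): partner 2 can get 205 next round, worth 0.71 × 205 = 145.55 now, so partner 1 offers 145.55, keeping 94.45.

145.55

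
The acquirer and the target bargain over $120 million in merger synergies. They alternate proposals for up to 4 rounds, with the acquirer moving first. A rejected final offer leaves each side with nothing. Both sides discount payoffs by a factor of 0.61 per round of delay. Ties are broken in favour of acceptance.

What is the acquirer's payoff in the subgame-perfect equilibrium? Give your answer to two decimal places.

64.21

Round 4 (the target proposes): the acquirer will accept anything ≥ 0, so the target offers 0 and keeps 120.
Round 3 (the acquirer proposes): the target can get 120 next round, worth 0.61 × 120 = 73.2 now. The acquirer offers 73.2 and keeps 120 − 73.2 = 46.8.
Round 2 (the target proposes): the acquirer can get 46.8 next round, worth 0.61 × 46.8 = 28.548 now, so the target offers 28.548, keeping 91.452.
Round 1 (the acquirer proposes): the target can get 91.452 next round, worth 0.61 × 91.452 = 55.78572 now. The acquirer offers 55.78572 and keeps 120 − 55.78572 = 64.21428.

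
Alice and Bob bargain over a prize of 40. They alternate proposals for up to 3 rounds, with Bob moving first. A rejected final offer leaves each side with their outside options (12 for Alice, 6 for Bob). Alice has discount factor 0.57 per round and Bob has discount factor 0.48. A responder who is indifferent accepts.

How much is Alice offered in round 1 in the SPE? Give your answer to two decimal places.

15.14

Work backward from the last round.
Round 3 (Bob proposes): Alice gets 12 if talks fail, so Bob offers 12 and keeps 28.
Round 2 (Alice proposes): Bob can get 28 next round, worth 0.48 × 28 = 13.44 now. Alice offers 13.44 and keeps 40 − 13.44 = 26.56.
Round 1 (Bob proposes): Alice can get 26.56 next round, worth 0.57 × 26.56 = 15.1392 now, so Bob offers 15.1392, keeping 24.8608.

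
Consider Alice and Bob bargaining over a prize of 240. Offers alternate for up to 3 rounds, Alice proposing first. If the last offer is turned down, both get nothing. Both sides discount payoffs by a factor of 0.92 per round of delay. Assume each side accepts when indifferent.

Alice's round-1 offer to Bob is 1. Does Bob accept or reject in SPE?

Reject

Work out Bob's continuation value if the offer is rejected.
Round 3 (Alice proposes): rejection yields 0 for Bob; Alice offers 0 and keeps 240.
Round 2 (Bob proposes): Alice can get 240 next round, worth 0.92 × 240 = 220.8 now; Bob offers that and keeps 19.2.
So by rejecting in round 1, Bob gets 19.2 next round, worth 0.92 × 19.2 = 17.664 now.
Offer 1 < 17.664, so Bob rejects.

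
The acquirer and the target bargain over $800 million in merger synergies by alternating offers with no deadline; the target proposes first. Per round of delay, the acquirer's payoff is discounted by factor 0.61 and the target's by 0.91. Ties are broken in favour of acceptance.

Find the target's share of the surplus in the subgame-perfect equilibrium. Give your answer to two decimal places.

In a stationary SPE each proposer offers the other exactly their discounted continuation value.
If the target keeps x when proposing and the acquirer keeps y when proposing, then x = 800 − 0.61y and y = 800 − 0.91x.
Solving: x = 800(1 − 0.61) / (1 − 0.91·0.61) = 312 / 0.4449 ≈ 701.2812.
The acquirer gets 800 − 701.2812 ≈ 98.7188.

701.28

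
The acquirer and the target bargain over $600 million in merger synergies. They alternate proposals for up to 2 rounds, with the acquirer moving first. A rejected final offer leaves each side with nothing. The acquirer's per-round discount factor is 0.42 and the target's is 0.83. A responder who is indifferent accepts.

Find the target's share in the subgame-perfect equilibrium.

Round 2 (the target proposes): the acquirer will accept anything ≥ 0, so the target offers 0 and keeps 600.
Round 1 (the acquirer proposes): the target can get 600 next round, worth 0.83 × 600 = 498 now. The acquirer offers 498 and keeps 600 − 498 = 102.

498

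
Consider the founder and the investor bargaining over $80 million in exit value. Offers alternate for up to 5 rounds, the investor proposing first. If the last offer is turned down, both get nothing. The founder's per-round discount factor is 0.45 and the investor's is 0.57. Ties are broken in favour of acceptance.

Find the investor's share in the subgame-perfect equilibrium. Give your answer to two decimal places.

60.55

Round 5 (the investor proposes): rejection yields 0 for the founder; the investor offers 0 and keeps 80.
Round 4 (the founder proposes): the investor can get 80 next round, worth 0.57 × 80 = 45.6 now. The founder offers 45.6 and keeps 80 − 45.6 = 34.4.
Round 3 (the investor proposes): the founder can get 34.4 next round, worth 0.45 × 34.4 = 15.48 now. The investor offers 15.48 and keeps 80 − 15.48 = 64.52.
Round 2 (the founder proposes): the investor can get 64.52 next round, worth 0.57 × 64.52 = 36.7764 now. The founder offers 36.7764 and keeps 80 − 36.7764 = 43.2236.
Round 1 (the investor proposes): the founder can get 43.2236 next round, worth 0.45 × 43.2236 = 19.45062 now. The investor offers 19.45062 and keeps 80 − 19.45062 = 60.54938.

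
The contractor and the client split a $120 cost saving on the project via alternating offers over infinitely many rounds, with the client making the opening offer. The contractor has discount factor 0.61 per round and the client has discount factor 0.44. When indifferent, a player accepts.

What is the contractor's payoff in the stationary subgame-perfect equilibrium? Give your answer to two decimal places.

In a stationary SPE each proposer offers the other exactly their discounted continuation value.
If the client keeps x when proposing and the contractor keeps y when proposing, then x = 120 − 0.61y and y = 120 − 0.44x.
Solving: x = 120(1 − 0.61) / (1 − 0.44·0.61) = 46.8 / 0.7316 ≈ 63.9694.
The contractor gets 120 − 63.9694 ≈ 56.0306.

56.03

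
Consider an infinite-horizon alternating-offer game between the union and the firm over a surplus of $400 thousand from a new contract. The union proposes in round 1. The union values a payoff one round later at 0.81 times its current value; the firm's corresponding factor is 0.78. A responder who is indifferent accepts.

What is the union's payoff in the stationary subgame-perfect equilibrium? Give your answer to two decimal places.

239.00

When the union proposes, the firm accepts any offer worth at least 0.78 times what the firm would get by proposing next round; and vice versa.
This gives x = 400 − 0.78y and y = 400 − 0.81x, where x and y are each side's share when it proposes.
Hence (1 − 0.78·0.81)x = 400(1 − 0.78), i.e. 0.3682·x = 88.
x ≈ 239.0005; the firm's share is 400 − x ≈ 160.9995.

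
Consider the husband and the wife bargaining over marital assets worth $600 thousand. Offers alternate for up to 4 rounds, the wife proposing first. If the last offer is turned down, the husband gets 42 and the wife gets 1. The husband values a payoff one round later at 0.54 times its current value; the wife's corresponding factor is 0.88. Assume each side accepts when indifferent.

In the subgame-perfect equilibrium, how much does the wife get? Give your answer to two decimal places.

407.41

Round 4 (the husband proposes): the wife gets 1 if talks fail, so the husband offers 1 and keeps 599.
Round 3 (the wife proposes): the husband can get 599 next round, worth 0.54 × 599 = 323.46 now, so the wife offers 323.46, keeping 276.54.
Round 2 (the husband proposes): the wife can get 276.54 next round, worth 0.88 × 276.54 = 243.3552 now; the husband offers that and keeps 356.6448.
Round 1 (the wife proposes): the husband can get 356.6448 next round, worth 0.54 × 356.6448 = 192.588192 now, so the wife offers 192.588192, keeping 407.411808.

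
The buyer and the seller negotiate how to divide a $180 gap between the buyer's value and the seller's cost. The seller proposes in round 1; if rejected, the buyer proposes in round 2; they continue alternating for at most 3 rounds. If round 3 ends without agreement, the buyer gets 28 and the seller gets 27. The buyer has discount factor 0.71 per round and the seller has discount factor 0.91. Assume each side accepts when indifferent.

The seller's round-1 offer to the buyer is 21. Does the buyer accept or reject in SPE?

Reject

Round 3 (the seller proposes): the buyer gets 28 if talks fail, so the seller offers 28 and keeps 152.
Round 2 (the buyer proposes): the seller can get 152 next round, worth 0.91 × 152 = 138.32 now, so the buyer offers 138.32, keeping 41.68.
So by rejecting in round 1, the buyer gets 41.68 next round, worth 0.71 × 41.68 = 29.5928 now.
Offer 21 < 29.5928, so the buyer rejects.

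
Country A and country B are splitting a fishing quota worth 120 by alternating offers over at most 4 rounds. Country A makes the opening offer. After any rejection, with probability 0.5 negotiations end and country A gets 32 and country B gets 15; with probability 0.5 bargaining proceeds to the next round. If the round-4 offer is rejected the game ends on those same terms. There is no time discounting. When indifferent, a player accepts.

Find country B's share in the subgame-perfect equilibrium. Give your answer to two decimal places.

By backward induction:
Round 4 (country B proposes): country A gets 32 if talks fail, so country B offers 32 and keeps 88.
Round 3 (country A proposes): rejecting gives country B an expected 0.5 × 88 + 0.5 × 15 = 51.5, so country A offers 51.5, keeping 68.5.
Round 2 (country B proposes): rejecting gives country A an expected 0.5 × 68.5 + 0.5 × 32 = 50.25, so country B offers 50.25, keeping 69.75.
Round 1 (country A proposes): rejecting gives country B an expected 0.5 × 69.75 + 0.5 × 15 = 42.375. Country A offers 42.375 and keeps 120 − 42.375 = 77.625.

42.38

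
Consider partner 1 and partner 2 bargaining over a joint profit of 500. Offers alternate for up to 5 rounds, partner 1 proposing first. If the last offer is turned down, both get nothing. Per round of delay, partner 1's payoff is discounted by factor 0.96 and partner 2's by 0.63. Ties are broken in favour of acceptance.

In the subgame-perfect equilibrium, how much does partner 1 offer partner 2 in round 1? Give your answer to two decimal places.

By backward induction:
Round 5 (partner 1 proposes): rejection yields 0 for partner 2; partner 1 offers 0 and keeps 500.
Round 4 (partner 2 proposes): partner 1 can get 500 next round, worth 0.96 × 500 = 480 now, so partner 2 offers 480, keeping 20.
Round 3 (partner 1 proposes): partner 2 can get 20 next round, worth 0.63 × 20 = 12.6 now; partner 1 offers that and keeps 487.4.
Round 2 (partner 2 proposes): partner 1 can get 487.4 next round, worth 0.96 × 487.4 = 467.904 now, so partner 2 offers 467.904, keeping 32.096.
Round 1 (partner 1 proposes): partner 2 can get 32.096 next round, worth 0.63 × 32.096 = 20.22048 now, so partner 1 offers 20.22048, keeping 479.77952.

20.22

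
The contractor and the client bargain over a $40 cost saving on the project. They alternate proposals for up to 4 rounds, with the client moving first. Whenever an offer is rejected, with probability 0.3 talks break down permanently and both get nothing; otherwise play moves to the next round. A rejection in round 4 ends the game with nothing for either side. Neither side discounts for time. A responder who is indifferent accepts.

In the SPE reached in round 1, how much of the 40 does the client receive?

17.88

By backward induction:
Round 4 (the contractor proposes): the client will accept anything ≥ 0, so the contractor offers 0 and keeps 40.
Round 3 (the client proposes): rejecting gives the contractor an expected 0.7 × 40 = 28. The client offers 28 and keeps 40 − 28 = 12.
Round 2 (the contractor proposes): rejecting gives the client an expected 0.7 × 12 = 8.4; the contractor offers that and keeps 31.6.
Round 1 (the client proposes): rejecting gives the contractor an expected 0.7 × 31.6 = 22.12; the client offers that and keeps 17.88.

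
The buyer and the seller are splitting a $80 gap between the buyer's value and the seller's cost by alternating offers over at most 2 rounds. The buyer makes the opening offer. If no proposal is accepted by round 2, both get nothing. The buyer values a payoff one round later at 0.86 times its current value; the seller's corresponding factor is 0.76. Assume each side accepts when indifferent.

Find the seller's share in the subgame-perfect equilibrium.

Round 2 (the seller proposes): the buyer will accept anything ≥ 0, so the seller offers 0 and keeps 80.
Round 1 (the buyer proposes): the seller can get 80 next round, worth 0.76 × 80 = 60.8 now, so the buyer offers 60.8, keeping 19.2.

60.8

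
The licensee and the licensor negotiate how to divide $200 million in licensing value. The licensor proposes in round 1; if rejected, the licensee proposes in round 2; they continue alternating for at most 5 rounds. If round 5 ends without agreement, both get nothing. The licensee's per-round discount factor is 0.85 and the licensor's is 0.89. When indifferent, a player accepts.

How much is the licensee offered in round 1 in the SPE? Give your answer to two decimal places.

32.85

Round 5 (the licensor proposes): rejection yields 0 for the licensee; the licensor offers 0 and keeps 200.
Round 4 (the licensee proposes): the licensor can get 200 next round, worth 0.89 × 200 = 178 now. The licensee offers 178 and keeps 200 − 178 = 22.
Round 3 (the licensor proposes): the licensee can get 22 next round, worth 0.85 × 22 = 18.7 now; the licensor offers that and keeps 181.3.
Round 2 (the licensee proposes): the licensor can get 181.3 next round, worth 0.89 × 181.3 = 161.357 now. The licensee offers 161.357 and keeps 200 − 161.357 = 38.643.
Round 1 (the licensor proposes): the licensee can get 38.643 next round, worth 0.85 × 38.643 = 32.84655 now; the licensor offers that and keeps 167.15345.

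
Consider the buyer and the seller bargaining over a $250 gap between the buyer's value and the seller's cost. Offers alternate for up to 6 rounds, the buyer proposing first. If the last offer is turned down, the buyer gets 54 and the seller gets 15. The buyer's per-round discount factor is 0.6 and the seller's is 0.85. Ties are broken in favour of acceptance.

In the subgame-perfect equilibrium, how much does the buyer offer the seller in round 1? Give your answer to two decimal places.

Round 6 (the seller proposes): the buyer gets 54 if talks fail, so the seller offers 54 and keeps 196.
Round 5 (the buyer proposes): the seller can get 196 next round, worth 0.85 × 196 = 166.6 now, so the buyer offers 166.6, keeping 83.4.
Round 4 (the seller proposes): the buyer can get 83.4 next round, worth 0.6 × 83.4 = 50.04 now; the seller offers that and keeps 199.96.
Round 3 (the buyer proposes): the seller can get 199.96 next round, worth 0.85 × 199.96 = 169.966 now. The buyer offers 169.966 and keeps 250 − 169.966 = 80.034.
Round 2 (the seller proposes): the buyer can get 80.034 next round, worth 0.6 × 80.034 = 48.0204 now. The seller offers 48.0204 and keeps 250 − 48.0204 = 201.9796.
Round 1 (the buyer proposes): the seller can get 201.9796 next round, worth 0.85 × 201.9796 = 171.68266 now. The buyer offers 171.68266 and keeps 250 − 171.68266 = 78.31734.

171.68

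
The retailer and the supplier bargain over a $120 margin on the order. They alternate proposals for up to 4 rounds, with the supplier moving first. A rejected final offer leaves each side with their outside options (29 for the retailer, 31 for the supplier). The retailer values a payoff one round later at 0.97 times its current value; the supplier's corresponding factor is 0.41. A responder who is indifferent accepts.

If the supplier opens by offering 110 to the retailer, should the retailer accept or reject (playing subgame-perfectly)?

Round 4 (the retailer proposes): the supplier gets 31 if talks fail, so the retailer offers 31 and keeps 89.
Round 3 (the supplier proposes): the retailer can get 89 next round, worth 0.97 × 89 = 86.33 now, so the supplier offers 86.33, keeping 33.67.
Round 2 (the retailer proposes): the supplier can get 33.67 next round, worth 0.41 × 33.67 = 13.8047 now, so the retailer offers 13.8047, keeping 106.1953.
So by rejecting in round 1, the retailer gets 106.1953 next round, worth 0.97 × 106.1953 = 103.009441 now.
Offer 110 ≥ 103.009441, so the retailer accepts.

Accept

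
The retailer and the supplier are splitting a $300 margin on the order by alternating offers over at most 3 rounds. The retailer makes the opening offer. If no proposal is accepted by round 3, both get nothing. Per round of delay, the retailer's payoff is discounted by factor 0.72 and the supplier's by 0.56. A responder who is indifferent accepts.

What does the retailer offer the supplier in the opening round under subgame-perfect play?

Round 3 (the retailer proposes): the supplier will accept anything ≥ 0, so the retailer offers 0 and keeps 300.
Round 2 (the supplier proposes): the retailer can get 300 next round, worth 0.72 × 300 = 216 now. The supplier offers 216 and keeps 300 − 216 = 84.
Round 1 (the retailer proposes): the supplier can get 84 next round, worth 0.56 × 84 = 47.04 now, so the retailer offers 47.04, keeping 252.96.

47.04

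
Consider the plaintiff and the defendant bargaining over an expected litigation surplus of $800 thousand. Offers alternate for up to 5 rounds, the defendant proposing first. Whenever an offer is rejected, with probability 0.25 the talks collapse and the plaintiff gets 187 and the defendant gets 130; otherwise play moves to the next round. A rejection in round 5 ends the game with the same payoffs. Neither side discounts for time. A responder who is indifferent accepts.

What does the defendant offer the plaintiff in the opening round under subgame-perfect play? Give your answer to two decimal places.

By backward induction:
Round 5 (the defendant proposes): the plaintiff gets 187 if talks fail, so the defendant offers 187 and keeps 613.
Round 4 (the plaintiff proposes): rejecting gives the defendant an expected 0.75 × 613 + 0.25 × 130 = 492.25. The plaintiff offers 492.25 and keeps 800 − 492.25 = 307.75.
Round 3 (the defendant proposes): rejecting gives the plaintiff an expected 0.75 × 307.75 + 0.25 × 187 = 277.5625. The defendant offers 277.5625 and keeps 800 − 277.5625 = 522.4375.
Round 2 (the plaintiff proposes): rejecting gives the defendant an expected 0.75 × 522.4375 + 0.25 × 130 = 424.328125. The plaintiff offers 424.328125 and keeps 800 − 424.328125 = 375.671875.
Round 1 (the defendant proposes): rejecting gives the plaintiff an expected 0.75 × 375.671875 + 0.25 × 187 = 328.50390625. The defendant offers 328.50390625 and keeps 800 − 328.50390625 = 471.49609375.

328.50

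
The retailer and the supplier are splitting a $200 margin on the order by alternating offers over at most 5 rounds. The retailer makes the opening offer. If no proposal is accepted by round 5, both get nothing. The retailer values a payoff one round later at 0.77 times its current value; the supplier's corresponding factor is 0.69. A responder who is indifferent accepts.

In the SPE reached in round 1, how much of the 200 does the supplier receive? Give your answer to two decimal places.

48.60

Round 5 (the retailer proposes): rejection yields 0 for the supplier; the retailer offers 0 and keeps 200.
Round 4 (the supplier proposes): the retailer can get 200 next round, worth 0.77 × 200 = 154 now, so the supplier offers 154, keeping 46.
Round 3 (the retailer proposes): the supplier can get 46 next round, worth 0.69 × 46 = 31.74 now, so the retailer offers 31.74, keeping 168.26.
Round 2 (the supplier proposes): the retailer can get 168.26 next round, worth 0.77 × 168.26 = 129.5602 now, so the supplier offers 129.5602, keeping 70.4398.
Round 1 (the retailer proposes): the supplier can get 70.4398 next round, worth 0.69 × 70.4398 = 48.603462 now; the retailer offers that and keeps 151.396538.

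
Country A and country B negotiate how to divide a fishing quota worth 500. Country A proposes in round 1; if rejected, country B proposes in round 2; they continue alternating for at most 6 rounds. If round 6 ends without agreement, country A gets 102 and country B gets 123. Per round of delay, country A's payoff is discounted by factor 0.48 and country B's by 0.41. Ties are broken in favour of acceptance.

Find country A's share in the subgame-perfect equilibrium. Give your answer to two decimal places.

366.10

Round 6 (country B proposes): country A gets 102 if talks fail, so country B offers 102 and keeps 398.
Round 5 (country A proposes): country B can get 398 next round, worth 0.41 × 398 = 163.18 now; country A offers that and keeps 336.82.
Round 4 (country B proposes): country A can get 336.82 next round, worth 0.48 × 336.82 = 161.6736 now; country B offers that and keeps 338.3264.
Round 3 (country A proposes): country B can get 338.3264 next round, worth 0.41 × 338.3264 = 138.713824 now. Country A offers 138.713824 and keeps 500 − 138.713824 = 361.286176.
Round 2 (country B proposes): country A can get 361.286176 next round, worth 0.48 × 361.286176 = 173.41736448 now; country B offers that and keeps 326.58263552.
Round 1 (country A proposes): country B can get 326.58263552 next round, worth 0.41 × 326.58263552 = 133.8988805632 now, so country A offers 133.8988805632, keeping 366.1011194368.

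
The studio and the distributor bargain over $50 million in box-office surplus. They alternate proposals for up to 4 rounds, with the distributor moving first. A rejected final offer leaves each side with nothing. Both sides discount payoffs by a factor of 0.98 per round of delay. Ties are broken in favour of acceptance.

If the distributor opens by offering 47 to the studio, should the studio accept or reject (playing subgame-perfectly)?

Round 4 (the studio proposes): the distributor will accept anything ≥ 0, so the studio offers 0 and keeps 50.
Round 3 (the distributor proposes): the studio can get 50 next round, worth 0.98 × 50 = 49 now. The distributor offers 49 and keeps 50 − 49 = 1.
Round 2 (the studio proposes): the distributor can get 1 next round, worth 0.98 × 1 = 0.98 now; the studio offers that and keeps 49.02.
So by rejecting in round 1, the studio gets 49.02 next round, worth 0.98 × 49.02 = 48.0396 now.
Offer 47 < 48.0396, so the studio rejects.

Reject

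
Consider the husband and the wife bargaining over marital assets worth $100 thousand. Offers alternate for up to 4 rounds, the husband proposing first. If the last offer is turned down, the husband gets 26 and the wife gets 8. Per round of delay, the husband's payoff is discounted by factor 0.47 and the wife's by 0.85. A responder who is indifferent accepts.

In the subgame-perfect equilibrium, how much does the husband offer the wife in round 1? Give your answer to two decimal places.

70.18

Round 4 (the wife proposes): the husband gets 26 if talks fail, so the wife offers 26 and keeps 74.
Round 3 (the husband proposes): the wife can get 74 next round, worth 0.85 × 74 = 62.9 now, so the husband offers 62.9, keeping 37.1.
Round 2 (the wife proposes): the husband can get 37.1 next round, worth 0.47 × 37.1 = 17.437 now; the wife offers that and keeps 82.563.
Round 1 (the husband proposes): the wife can get 82.563 next round, worth 0.85 × 82.563 = 70.17855 now, so the husband offers 70.17855, keeping 29.82145.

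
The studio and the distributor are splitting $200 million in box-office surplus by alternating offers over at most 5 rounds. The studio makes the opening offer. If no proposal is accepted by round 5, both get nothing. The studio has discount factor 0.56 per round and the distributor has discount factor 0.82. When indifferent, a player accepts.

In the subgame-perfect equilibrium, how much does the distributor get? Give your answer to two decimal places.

Round 5 (the studio proposes): the distributor will accept anything ≥ 0, so the studio offers 0 and keeps 200.
Round 4 (the distributor proposes): the studio can get 200 next round, worth 0.56 × 200 = 112 now, so the distributor offers 112, keeping 88.
Round 3 (the studio proposes): the distributor can get 88 next round, worth 0.82 × 88 = 72.16 now. The studio offers 72.16 and keeps 200 − 72.16 = 127.84.
Round 2 (the distributor proposes): the studio can get 127.84 next round, worth 0.56 × 127.84 = 71.5904 now; the distributor offers that and keeps 128.4096.
Round 1 (the studio proposes): the distributor can get 128.4096 next round, worth 0.82 × 128.4096 = 105.295872 now, so the studio offers 105.295872, keeping 94.704128.

105.30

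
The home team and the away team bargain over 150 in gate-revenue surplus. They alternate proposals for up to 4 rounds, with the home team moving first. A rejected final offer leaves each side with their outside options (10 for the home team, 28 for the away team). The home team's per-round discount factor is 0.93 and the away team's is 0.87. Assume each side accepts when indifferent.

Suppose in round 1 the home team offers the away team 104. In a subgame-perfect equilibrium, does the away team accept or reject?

Reject

Work out the away team's continuation value if the offer is rejected.
Round 4 (the away team proposes): the home team gets 10 if talks fail, so the away team offers 10 and keeps 140.
Round 3 (the home team proposes): the away team can get 140 next round, worth 0.87 × 140 = 121.8 now. The home team offers 121.8 and keeps 150 − 121.8 = 28.2.
Round 2 (the away team proposes): the home team can get 28.2 next round, worth 0.93 × 28.2 = 26.226 now, so the away team offers 26.226, keeping 123.774.
So by rejecting in round 1, the away team gets 123.774 next round, worth 0.87 × 123.774 = 107.68338 now.
Offer 104 < 107.68338, so the away team rejects.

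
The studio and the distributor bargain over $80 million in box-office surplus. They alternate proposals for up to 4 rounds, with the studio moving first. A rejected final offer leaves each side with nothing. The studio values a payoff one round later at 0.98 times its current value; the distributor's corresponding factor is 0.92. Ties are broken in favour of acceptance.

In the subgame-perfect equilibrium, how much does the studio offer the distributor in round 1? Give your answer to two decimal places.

67.83

Round 4 (the distributor proposes): rejection yields 0 for the studio; the distributor offers 0 and keeps 80.
Round 3 (the studio proposes): the distributor can get 80 next round, worth 0.92 × 80 = 73.6 now; the studio offers that and keeps 6.4.
Round 2 (the distributor proposes): the studio can get 6.4 next round, worth 0.98 × 6.4 = 6.272 now; the distributor offers that and keeps 73.728.
Round 1 (the studio proposes): the distributor can get 73.728 next round, worth 0.92 × 73.728 = 67.82976 now; the studio offers that and keeps 12.17024.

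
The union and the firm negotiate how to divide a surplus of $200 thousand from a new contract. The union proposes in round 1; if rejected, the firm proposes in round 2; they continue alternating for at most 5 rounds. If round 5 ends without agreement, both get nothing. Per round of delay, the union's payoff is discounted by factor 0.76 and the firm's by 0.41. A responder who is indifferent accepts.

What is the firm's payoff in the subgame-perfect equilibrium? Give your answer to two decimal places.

Round 5 (the union proposes): the firm will accept anything ≥ 0, so the union offers 0 and keeps 200.
Round 4 (the firm proposes): the union can get 200 next round, worth 0.76 × 200 = 152 now, so the firm offers 152, keeping 48.
Round 3 (the union proposes): the firm can get 48 next round, worth 0.41 × 48 = 19.68 now. The union offers 19.68 and keeps 200 − 19.68 = 180.32.
Round 2 (the firm proposes): the union can get 180.32 next round, worth 0.76 × 180.32 = 137.0432 now; the firm offers that and keeps 62.9568.
Round 1 (the union proposes): the firm can get 62.9568 next round, worth 0.41 × 62.9568 = 25.812288 now, so the union offers 25.812288, keeping 174.187712.

25.81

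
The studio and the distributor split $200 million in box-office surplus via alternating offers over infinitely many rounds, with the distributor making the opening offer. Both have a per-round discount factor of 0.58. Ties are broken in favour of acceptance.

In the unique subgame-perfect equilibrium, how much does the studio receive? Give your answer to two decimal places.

When the distributor proposes, the studio accepts any offer worth at least 0.58 times what the studio would get by proposing next round; and vice versa.
This gives x = 200 − 0.58y and y = 200 − 0.58x, where x and y are each side's share when it proposes.
Hence (1 − 0.58·0.58)x = 200(1 − 0.58), i.e. 0.6636·x = 84.
x ≈ 126.5823; the studio's share is 200 − x ≈ 73.4177.

73.42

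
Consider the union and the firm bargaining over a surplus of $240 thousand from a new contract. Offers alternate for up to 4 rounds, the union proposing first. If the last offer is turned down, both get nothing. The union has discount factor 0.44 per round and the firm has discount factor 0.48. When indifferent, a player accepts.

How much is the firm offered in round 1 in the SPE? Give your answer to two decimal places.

Round 4 (the firm proposes): the union will accept anything ≥ 0, so the firm offers 0 and keeps 240.
Round 3 (the union proposes): the firm can get 240 next round, worth 0.48 × 240 = 115.2 now. The union offers 115.2 and keeps 240 − 115.2 = 124.8.
Round 2 (the firm proposes): the union can get 124.8 next round, worth 0.44 × 124.8 = 54.912 now; the firm offers that and keeps 185.088.
Round 1 (the union proposes): the firm can get 185.088 next round, worth 0.48 × 185.088 = 88.84224 now, so the union offers 88.84224, keeping 151.15776.

88.84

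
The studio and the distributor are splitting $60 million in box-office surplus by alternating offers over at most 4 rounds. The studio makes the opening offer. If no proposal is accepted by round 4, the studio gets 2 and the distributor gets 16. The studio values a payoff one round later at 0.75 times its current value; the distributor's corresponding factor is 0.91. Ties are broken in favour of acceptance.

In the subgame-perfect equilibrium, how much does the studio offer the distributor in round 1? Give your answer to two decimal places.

49.67

Round 4 (the distributor proposes): the studio gets 2 if talks fail, so the distributor offers 2 and keeps 58.
Round 3 (the studio proposes): the distributor can get 58 next round, worth 0.91 × 58 = 52.78 now, so the studio offers 52.78, keeping 7.22.
Round 2 (the distributor proposes): the studio can get 7.22 next round, worth 0.75 × 7.22 = 5.415 now; the distributor offers that and keeps 54.585.
Round 1 (the studio proposes): the distributor can get 54.585 next round, worth 0.91 × 54.585 = 49.67235 now; the studio offers that and keeps 10.32765.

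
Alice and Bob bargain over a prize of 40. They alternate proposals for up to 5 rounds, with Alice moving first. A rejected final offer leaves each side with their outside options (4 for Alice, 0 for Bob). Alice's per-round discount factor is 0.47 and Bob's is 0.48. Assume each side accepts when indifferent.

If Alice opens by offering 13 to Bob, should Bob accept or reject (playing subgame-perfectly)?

Accept

Round 5 (Alice proposes): rejection yields 0 for Bob; Alice offers 0 and keeps 40.
Round 4 (Bob proposes): Alice can get 40 next round, worth 0.47 × 40 = 18.8 now. Bob offers 18.8 and keeps 40 − 18.8 = 21.2.
Round 3 (Alice proposes): Bob can get 21.2 next round, worth 0.48 × 21.2 = 10.176 now, so Alice offers 10.176, keeping 29.824.
Round 2 (Bob proposes): Alice can get 29.824 next round, worth 0.47 × 29.824 = 14.01728 now; Bob offers that and keeps 25.98272.
So by rejecting in round 1, Bob gets 25.98272 next round, worth 0.48 × 25.98272 = 12.4717056 now.
Offer 13 ≥ 12.4717056, so Bob accepts.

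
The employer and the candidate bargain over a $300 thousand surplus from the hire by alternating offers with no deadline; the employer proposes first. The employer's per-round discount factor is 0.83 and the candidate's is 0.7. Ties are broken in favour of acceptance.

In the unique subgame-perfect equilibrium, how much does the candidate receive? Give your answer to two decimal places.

In a stationary SPE each proposer offers the other exactly their discounted continuation value.
If the employer keeps x when proposing and the candidate keeps y when proposing, then x = 300 − 0.7y and y = 300 − 0.83x.
Solving: x = 300(1 − 0.7) / (1 − 0.83·0.7) = 90 / 0.419 ≈ 214.7971.
The candidate gets 300 − 214.7971 ≈ 85.2029.

85.20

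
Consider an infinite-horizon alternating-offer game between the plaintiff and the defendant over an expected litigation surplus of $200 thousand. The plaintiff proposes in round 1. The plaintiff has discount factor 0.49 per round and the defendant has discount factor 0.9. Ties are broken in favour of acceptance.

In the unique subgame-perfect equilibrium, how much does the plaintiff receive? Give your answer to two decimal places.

Let x be the plaintiff's share when the plaintiff proposes and y be the defendant's share when the defendant proposes.
The defendant accepts iff offered ≥ 0.9·y, so x = 200 − 0.9y. Symmetrically y = 200 − 0.49x.
Substituting: x = 200 − 0.9(200 − 0.49x), giving x(1 − 0.49·0.9) = 200(1 − 0.9).
So x = 200 × 0.1 / 0.559 ≈ 35.7782, and the defendant receives 200 − x ≈ 164.2218.

35.78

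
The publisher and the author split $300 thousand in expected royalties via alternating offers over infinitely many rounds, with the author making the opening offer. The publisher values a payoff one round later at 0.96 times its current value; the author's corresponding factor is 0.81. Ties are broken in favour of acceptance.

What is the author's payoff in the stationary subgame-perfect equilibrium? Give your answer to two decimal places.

53.96

In a stationary SPE each proposer offers the other exactly their discounted continuation value.
If the author keeps x when proposing and the publisher keeps y when proposing, then x = 300 − 0.96y and y = 300 − 0.81x.
Solving: x = 300(1 − 0.96) / (1 − 0.81·0.96) = 12 / 0.2224 ≈ 53.9568.
The publisher gets 300 − 53.9568 ≈ 246.0432.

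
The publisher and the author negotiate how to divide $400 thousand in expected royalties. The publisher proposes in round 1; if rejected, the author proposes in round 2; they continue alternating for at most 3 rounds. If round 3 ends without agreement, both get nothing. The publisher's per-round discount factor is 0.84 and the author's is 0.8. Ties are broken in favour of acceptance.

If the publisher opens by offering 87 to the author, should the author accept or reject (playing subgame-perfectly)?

Round 3 (the publisher proposes): rejection yields 0 for the author; the publisher offers 0 and keeps 400.
Round 2 (the author proposes): the publisher can get 400 next round, worth 0.84 × 400 = 336 now; the author offers that and keeps 64.
So by rejecting in round 1, the author gets 64 next round, worth 0.8 × 64 = 51.2 now.
Offer 87 ≥ 51.2, so the author accepts.

Accept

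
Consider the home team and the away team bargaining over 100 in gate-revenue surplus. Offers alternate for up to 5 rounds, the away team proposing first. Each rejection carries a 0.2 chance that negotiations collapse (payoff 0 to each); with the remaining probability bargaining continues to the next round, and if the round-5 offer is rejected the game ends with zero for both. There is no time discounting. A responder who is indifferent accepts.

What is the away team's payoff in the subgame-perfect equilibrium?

73.76

Round 5 (the away team proposes): the home team will accept anything ≥ 0, so the away team offers 0 and keeps 100.
Round 4 (the home team proposes): rejecting gives the away team an expected 0.8 × 100 = 80. The home team offers 80 and keeps 100 − 80 = 20.
Round 3 (the away team proposes): rejecting gives the home team an expected 0.8 × 20 = 16, so the away team offers 16, keeping 84.
Round 2 (the home team proposes): rejecting gives the away team an expected 0.8 × 84 = 67.2; the home team offers that and keeps 32.8.
Round 1 (the away team proposes): rejecting gives the home team an expected 0.8 × 32.8 = 26.24. The away team offers 26.24 and keeps 100 − 26.24 = 73.76.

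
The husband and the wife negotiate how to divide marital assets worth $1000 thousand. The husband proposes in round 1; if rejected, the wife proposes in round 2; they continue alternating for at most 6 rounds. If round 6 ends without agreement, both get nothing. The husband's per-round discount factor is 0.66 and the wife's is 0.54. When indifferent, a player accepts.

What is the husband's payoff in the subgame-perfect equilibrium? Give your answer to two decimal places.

682.37

Round 6 (the wife proposes): rejection yields 0 for the husband; the wife offers 0 and keeps 1000.
Round 5 (the husband proposes): the wife can get 1000 next round, worth 0.54 × 1000 = 540 now; the husband offers that and keeps 460.
Round 4 (the wife proposes): the husband can get 460 next round, worth 0.66 × 460 = 303.6 now; the wife offers that and keeps 696.4.
Round 3 (the husband proposes): the wife can get 696.4 next round, worth 0.54 × 696.4 = 376.056 now, so the husband offers 376.056, keeping 623.944.
Round 2 (the wife proposes): the husband can get 623.944 next round, worth 0.66 × 623.944 = 411.80304 now, so the wife offers 411.80304, keeping 588.19696.
Round 1 (the husband proposes): the wife can get 588.19696 next round, worth 0.54 × 588.19696 = 317.6263584 now; the husband offers that and keeps 682.3736416.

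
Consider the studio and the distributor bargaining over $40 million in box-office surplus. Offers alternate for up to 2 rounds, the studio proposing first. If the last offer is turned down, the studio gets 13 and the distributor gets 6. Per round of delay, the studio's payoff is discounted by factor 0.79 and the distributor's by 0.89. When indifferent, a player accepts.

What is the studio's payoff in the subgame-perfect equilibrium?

Round 2 (the distributor proposes): the studio gets 13 if talks fail, so the distributor offers 13 and keeps 27.
Round 1 (the studio proposes): the distributor can get 27 next round, worth 0.89 × 27 = 24.03 now, so the studio offers 24.03, keeping 15.97.

15.97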